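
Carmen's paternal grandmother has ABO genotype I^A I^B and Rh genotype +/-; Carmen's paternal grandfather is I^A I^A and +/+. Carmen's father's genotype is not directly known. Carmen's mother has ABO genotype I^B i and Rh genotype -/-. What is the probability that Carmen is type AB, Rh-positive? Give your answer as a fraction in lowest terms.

Carmen's father's ABO genotype from I^A I^B × I^A I^A: 1/2 I^A I^A, 1/2 I^A I^B.
Crossing each possibility with the mother I^B i and summing P(type AB): 1/2·1/2 + 1/2·1/4 = 3/8.
Similarly for Rh via the father's Rh distribution: P(Rh+) = 3/4.
Independent loci: 3/8 × 3/4 = 9/32.

9/32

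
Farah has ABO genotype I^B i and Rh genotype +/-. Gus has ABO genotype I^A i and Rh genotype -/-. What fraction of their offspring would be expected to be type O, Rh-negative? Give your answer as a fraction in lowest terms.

1/8

ABO cross I^B i × I^A i → offspring phenotypes: 1/4 O, 1/4 A, 1/4 B, 1/4 AB.
Rh cross +/- × -/- → 1/2 Rh+, 1/2 Rh-.
Independent loci: P(type O, Rh-negative) = 1/4 × 1/2 = 1/8.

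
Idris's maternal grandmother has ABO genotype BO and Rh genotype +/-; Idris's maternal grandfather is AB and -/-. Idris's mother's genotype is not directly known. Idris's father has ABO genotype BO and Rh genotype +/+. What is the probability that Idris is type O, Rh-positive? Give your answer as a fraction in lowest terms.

1/8

Idris's mother's ABO genotype from BO × AB: 1/4 AB, 1/4 AO, 1/4 BB, 1/4 BO.
Crossing each possibility with the father BO and summing P(type O): 1/4·0 + 1/4·1/4 + 1/4·0 + 1/4·1/4 = 1/8.
Similarly for Rh via the mother's Rh distribution: P(Rh+) = 1.
Independent loci: 1/8 × 1 = 1/8.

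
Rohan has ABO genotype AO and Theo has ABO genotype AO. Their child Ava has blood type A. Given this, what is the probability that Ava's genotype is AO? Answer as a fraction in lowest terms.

Cross AO × AO → 1/4 AA, 1/2 AO, 1/4 OO.
Type-A genotypes among offspring: AA (1/4), AO (1/2); total 3/4.
P(AO | type A) = (1/2) / (3/4) = 2/3.

2/3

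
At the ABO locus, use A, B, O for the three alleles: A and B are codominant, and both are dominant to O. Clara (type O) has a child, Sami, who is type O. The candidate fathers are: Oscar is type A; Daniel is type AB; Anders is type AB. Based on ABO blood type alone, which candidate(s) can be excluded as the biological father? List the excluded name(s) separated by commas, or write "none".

A candidate is excluded only if no genotype consistent with his phenotype could produce a type O child with a type O mother.
Daniel (type AB): no genotype consistent with that phenotype can produce a type-O child with a type-O mother.
Anders (type AB): no genotype consistent with that phenotype can produce a type-O child with a type-O mother.

Daniel, Anders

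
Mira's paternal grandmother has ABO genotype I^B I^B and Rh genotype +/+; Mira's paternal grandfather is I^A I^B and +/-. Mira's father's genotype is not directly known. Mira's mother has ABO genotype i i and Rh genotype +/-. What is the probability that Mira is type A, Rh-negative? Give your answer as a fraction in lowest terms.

1/32

Mira's father's ABO genotype from I^B I^B × I^A I^B: 1/2 I^A I^B, 1/2 I^B I^B.
Crossing each possibility with the mother i i and summing P(type A): 1/2·1/2 + 1/2·0 = 1/4.
Similarly for Rh via the father's Rh distribution: P(Rh-) = 1/8.
Independent loci: 1/4 × 1/8 = 1/32.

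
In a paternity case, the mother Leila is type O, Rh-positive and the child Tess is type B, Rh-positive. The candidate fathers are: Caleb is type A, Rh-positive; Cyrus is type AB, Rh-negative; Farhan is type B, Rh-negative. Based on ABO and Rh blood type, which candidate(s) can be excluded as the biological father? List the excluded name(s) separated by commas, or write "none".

Caleb

A candidate is excluded only if no genotype consistent with his phenotype could produce a type B, Rh-positive child with a type O, Rh-positive mother.
Caleb (type A, Rh+): no genotype consistent with that phenotype can produce a type-B Rh+ child with a type-O mother.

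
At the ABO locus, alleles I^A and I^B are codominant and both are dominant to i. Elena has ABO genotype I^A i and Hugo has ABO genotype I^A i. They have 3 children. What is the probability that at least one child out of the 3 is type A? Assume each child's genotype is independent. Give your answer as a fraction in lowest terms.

63/64

ABO cross I^A i × I^A i → 1/4 O, 3/4 A.
So P(type A) = 3/4 per child.
P(none) = (1/4)^3 = 1/64; P(at least one) = 1 − 1/64 = 63/64.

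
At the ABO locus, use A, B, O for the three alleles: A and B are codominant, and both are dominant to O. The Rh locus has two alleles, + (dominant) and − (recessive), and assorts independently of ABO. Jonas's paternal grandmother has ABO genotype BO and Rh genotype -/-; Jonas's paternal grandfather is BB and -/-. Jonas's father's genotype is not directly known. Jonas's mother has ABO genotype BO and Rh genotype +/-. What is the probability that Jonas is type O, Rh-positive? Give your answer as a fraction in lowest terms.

Jonas's father's ABO genotype from BO × BB: 1/2 BB, 1/2 BO.
Crossing each possibility with the mother BO and summing P(type O): 1/2·0 + 1/2·1/4 = 1/8.
Similarly for Rh via the father's Rh distribution: P(Rh+) = 1/2.
Independent loci: 1/8 × 1/2 = 1/16.

1/16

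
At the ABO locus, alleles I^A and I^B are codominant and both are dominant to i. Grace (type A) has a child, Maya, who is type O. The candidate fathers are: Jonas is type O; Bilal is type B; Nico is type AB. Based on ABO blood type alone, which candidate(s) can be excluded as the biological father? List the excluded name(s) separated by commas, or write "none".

Nico

A candidate is excluded only if no genotype consistent with his phenotype could produce a type O child with a type A mother.
Nico (type AB): no genotype consistent with that phenotype can produce a type-O child with a type-A mother.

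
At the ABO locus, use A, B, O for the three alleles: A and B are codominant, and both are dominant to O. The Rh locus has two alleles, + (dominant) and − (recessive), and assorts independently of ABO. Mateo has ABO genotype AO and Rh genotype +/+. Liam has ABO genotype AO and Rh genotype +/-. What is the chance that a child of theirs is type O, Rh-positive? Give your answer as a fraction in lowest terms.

ABO cross AO × AO → offspring phenotypes: 1/4 O, 3/4 A.
Rh cross +/+ × +/- → 1 Rh+.
Independent loci: P(type O, Rh-positive) = 1/4 × 1 = 1/4.

1/4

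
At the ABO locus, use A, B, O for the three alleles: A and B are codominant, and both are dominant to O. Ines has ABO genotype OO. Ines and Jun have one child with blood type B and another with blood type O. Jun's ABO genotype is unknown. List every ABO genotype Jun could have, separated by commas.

BO

For each candidate genotype of Jun, check whether crossing it with OO can produce every observed child phenotype.
  AA → possible child types {A} ✗
  AB → possible child types {A, B} ✗
  AO → possible child types {O, A} ✗
  BB → possible child types {B} ✗
  BO → possible child types {O, B} ✓
  OO → possible child types {O} ✗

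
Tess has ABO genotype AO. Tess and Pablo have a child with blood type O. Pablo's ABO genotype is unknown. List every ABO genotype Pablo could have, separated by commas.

For each candidate genotype of Pablo, check whether crossing it with AO can produce every observed child phenotype.
  AA → possible child types {A} ✗
  AB → possible child types {A, B, AB} ✗
  AO → possible child types {O, A} ✓
  BB → possible child types {B, AB} ✗
  BO → possible child types {O, A, B, AB} ✓
  OO → possible child types {O, A} ✓

AO, BO, OO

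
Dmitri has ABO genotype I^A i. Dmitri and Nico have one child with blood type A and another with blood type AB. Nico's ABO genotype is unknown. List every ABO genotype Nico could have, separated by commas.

I^A I^B, I^B i

For each candidate genotype of Nico, check whether crossing it with I^A i can produce every observed child phenotype.
  I^A I^A → possible child types {A} ✗
  I^A I^B → possible child types {A, B, AB} ✓
  I^A i → possible child types {O, A} ✗
  I^B I^B → possible child types {B, AB} ✗
  I^B i → possible child types {O, A, B, AB} ✓
  i i → possible child types {O, A} ✗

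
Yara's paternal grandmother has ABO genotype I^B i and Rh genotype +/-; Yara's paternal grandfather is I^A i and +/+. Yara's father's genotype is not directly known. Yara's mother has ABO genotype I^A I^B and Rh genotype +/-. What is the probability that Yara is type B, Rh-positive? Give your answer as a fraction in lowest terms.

Yara's father's ABO genotype from I^B i × I^A i: 1/4 I^A I^B, 1/4 I^A i, 1/4 I^B i, 1/4 i i.
Crossing each possibility with the mother I^A I^B and summing P(type B): 1/4·1/4 + 1/4·1/4 + 1/4·1/2 + 1/4·1/2 = 3/8.
Similarly for Rh via the father's Rh distribution: P(Rh+) = 7/8.
Independent loci: 3/8 × 7/8 = 21/64.

21/64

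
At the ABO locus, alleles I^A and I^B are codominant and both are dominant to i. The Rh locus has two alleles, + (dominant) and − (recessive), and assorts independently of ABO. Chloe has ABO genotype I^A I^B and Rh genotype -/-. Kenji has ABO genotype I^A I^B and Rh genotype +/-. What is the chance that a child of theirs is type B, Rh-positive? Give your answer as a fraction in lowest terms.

1/8

ABO cross I^A I^B × I^A I^B → offspring phenotypes: 1/4 A, 1/4 B, 1/2 AB.
Rh cross -/- × +/- → 1/2 Rh+, 1/2 Rh-.
Independent loci: P(type B, Rh-positive) = 1/4 × 1/2 = 1/8.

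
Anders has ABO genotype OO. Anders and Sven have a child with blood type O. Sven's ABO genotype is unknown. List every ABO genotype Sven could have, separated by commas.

For each candidate genotype of Sven, check whether crossing it with OO can produce every observed child phenotype.
  AA → possible child types {A} ✗
  AB → possible child types {A, B} ✗
  AO → possible child types {O, A} ✓
  BB → possible child types {B} ✗
  BO → possible child types {O, B} ✓
  OO → possible child types {O} ✓

AO, BO, OO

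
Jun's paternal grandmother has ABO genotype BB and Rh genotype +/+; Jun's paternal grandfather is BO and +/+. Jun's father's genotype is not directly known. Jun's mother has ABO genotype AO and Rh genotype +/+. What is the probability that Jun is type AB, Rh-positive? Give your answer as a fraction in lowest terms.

3/8

Jun's father's ABO genotype from BB × BO: 1/2 BB, 1/2 BO.
Crossing each possibility with the mother AO and summing P(type AB): 1/2·1/2 + 1/2·1/4 = 3/8.
Similarly for Rh via the father's Rh distribution: P(Rh+) = 1.
Independent loci: 3/8 × 1 = 3/8.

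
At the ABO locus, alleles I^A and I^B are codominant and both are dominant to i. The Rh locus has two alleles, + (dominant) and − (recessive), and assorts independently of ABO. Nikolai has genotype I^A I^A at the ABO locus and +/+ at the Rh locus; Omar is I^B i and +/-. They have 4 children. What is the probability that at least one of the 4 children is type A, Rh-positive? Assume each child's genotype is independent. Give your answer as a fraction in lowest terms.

15/16

ABO cross I^A I^A × I^B i → 1/2 A, 1/2 AB.
Rh cross +/+ × +/- → 1 Rh+; so P(type A, Rh-positive) = 1/2 × 1 = 1/2 per child.
P(none) = (1/2)^4 = 1/16; P(at least one) = 1 − 1/16 = 15/16.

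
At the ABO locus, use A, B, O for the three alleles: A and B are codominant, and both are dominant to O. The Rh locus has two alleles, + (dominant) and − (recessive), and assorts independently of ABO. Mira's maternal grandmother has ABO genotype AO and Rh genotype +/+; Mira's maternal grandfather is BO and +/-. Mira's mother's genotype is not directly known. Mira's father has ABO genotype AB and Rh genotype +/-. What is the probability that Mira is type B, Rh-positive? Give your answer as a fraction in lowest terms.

21/64

Mira's mother's ABO genotype from AO × BO: 1/4 AB, 1/4 AO, 1/4 BO, 1/4 OO.
Crossing each possibility with the father AB and summing P(type B): 1/4·1/4 + 1/4·1/4 + 1/4·1/2 + 1/4·1/2 = 3/8.
Similarly for Rh via the mother's Rh distribution: P(Rh+) = 7/8.
Independent loci: 3/8 × 7/8 = 21/64.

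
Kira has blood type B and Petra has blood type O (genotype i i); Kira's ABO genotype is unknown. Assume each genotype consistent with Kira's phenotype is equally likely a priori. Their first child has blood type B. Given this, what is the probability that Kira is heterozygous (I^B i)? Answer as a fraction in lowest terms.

Possible genotypes: Kira ∈ {I^B I^B, I^B i}; Petra ∈ {i i}.
Weight each parental genotype pair by prior × P(type-B child):
  I^B I^B × i i: posterior weight 2/3.
  I^B i × i i: posterior weight 1/3.
Sum the posterior weight over pairs where Kira is I^B i: 1/3.

1/3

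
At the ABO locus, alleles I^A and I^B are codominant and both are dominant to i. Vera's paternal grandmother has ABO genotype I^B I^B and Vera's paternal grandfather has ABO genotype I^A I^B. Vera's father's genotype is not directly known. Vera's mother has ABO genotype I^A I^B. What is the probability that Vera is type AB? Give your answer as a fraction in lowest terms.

Vera's father's ABO genotype from I^B I^B × I^A I^B: 1/2 I^A I^B, 1/2 I^B I^B.
Crossing each possibility with the mother I^A I^B and summing P(type AB): 1/2·1/2 + 1/2·1/2 = 1/2.

1/2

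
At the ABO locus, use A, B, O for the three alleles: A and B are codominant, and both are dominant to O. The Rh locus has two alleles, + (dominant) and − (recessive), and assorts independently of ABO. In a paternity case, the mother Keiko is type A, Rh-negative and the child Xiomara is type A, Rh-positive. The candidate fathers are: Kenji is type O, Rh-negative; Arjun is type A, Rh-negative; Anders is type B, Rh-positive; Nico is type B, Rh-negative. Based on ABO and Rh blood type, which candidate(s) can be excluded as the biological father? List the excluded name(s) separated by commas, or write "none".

A candidate is excluded only if no genotype consistent with his phenotype could produce a type A, Rh-positive child with a type A, Rh-negative mother.
Kenji (type O, Rh-): no genotype consistent with that phenotype can produce a type-A Rh+ child with a type-A mother.
Arjun (type A, Rh-): no genotype consistent with that phenotype can produce a type-A Rh+ child with a type-A mother.
Nico (type B, Rh-): no genotype consistent with that phenotype can produce a type-A Rh+ child with a type-A mother.

Kenji, Arjun, Nico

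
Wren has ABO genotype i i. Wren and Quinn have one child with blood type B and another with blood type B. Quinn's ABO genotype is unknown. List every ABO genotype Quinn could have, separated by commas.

I^A I^B, I^B I^B, I^B i

For each candidate genotype of Quinn, check whether crossing it with i i can produce every observed child phenotype.
  I^A I^A → possible child types {A} ✗
  I^A I^B → possible child types {A, B} ✓
  I^A i → possible child types {O, A} ✗
  I^B I^B → possible child types {B} ✓
  I^B i → possible child types {O, B} ✓
  i i → possible child types {O} ✗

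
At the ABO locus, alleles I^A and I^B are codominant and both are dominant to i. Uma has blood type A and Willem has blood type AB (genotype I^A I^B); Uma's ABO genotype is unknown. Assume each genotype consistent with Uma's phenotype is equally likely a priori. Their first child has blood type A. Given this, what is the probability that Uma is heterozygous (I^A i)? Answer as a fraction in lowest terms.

Possible genotypes: Uma ∈ {I^A I^A, I^A i}; Willem ∈ {I^A I^B}.
Weight each parental genotype pair by prior × P(type-A child):
  I^A I^A × I^A I^B: posterior weight 1/2.
  I^A i × I^A I^B: posterior weight 1/2.
Sum the posterior weight over pairs where Uma is I^A i: 1/2.

1/2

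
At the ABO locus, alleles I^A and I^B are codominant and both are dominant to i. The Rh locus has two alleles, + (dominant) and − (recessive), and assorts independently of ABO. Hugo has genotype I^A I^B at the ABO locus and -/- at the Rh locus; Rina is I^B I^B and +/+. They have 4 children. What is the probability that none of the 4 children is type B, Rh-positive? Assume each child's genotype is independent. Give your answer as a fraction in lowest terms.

1/16

ABO cross I^A I^B × I^B I^B → 1/2 B, 1/2 AB.
Rh cross -/- × +/+ → 1 Rh+; so P(type B, Rh-positive) = 1/2 × 1 = 1/2 per child.
P(not type B, Rh-positive) = 1/2 for one child; (1/2)^4 = 1/16.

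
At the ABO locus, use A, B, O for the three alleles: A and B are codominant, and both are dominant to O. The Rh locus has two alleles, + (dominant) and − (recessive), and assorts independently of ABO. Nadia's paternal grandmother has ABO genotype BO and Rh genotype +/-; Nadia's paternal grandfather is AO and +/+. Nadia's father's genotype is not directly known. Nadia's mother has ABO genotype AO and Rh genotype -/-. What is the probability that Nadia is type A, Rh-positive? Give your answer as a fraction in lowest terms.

Nadia's father's ABO genotype from BO × AO: 1/4 AB, 1/4 AO, 1/4 BO, 1/4 OO.
Crossing each possibility with the mother AO and summing P(type A): 1/4·1/2 + 1/4·3/4 + 1/4·1/4 + 1/4·1/2 = 1/2.
Similarly for Rh via the father's Rh distribution: P(Rh+) = 3/4.
Independent loci: 1/2 × 3/4 = 3/8.

3/8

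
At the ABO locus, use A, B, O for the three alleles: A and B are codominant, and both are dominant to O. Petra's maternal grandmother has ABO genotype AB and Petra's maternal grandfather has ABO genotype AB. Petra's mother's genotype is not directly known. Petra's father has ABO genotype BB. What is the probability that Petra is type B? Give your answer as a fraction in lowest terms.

1/2

Petra's mother's ABO genotype from AB × AB: 1/4 AA, 1/2 AB, 1/4 BB.
Crossing each possibility with the father BB and summing P(type B): 1/4·0 + 1/2·1/2 + 1/4·1 = 1/2.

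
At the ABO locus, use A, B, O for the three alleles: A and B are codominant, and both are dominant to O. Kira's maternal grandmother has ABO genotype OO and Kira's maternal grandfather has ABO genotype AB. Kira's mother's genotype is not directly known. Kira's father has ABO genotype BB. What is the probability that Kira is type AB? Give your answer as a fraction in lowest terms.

Kira's mother's ABO genotype from OO × AB: 1/2 AO, 1/2 BO.
Crossing each possibility with the father BB and summing P(type AB): 1/2·1/2 + 1/2·0 = 1/4.

1/4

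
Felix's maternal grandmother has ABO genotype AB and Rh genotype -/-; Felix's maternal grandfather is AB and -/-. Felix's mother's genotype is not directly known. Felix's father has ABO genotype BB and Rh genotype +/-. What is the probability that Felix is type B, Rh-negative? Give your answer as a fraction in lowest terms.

Felix's mother's ABO genotype from AB × AB: 1/4 AA, 1/2 AB, 1/4 BB.
Crossing each possibility with the father BB and summing P(type B): 1/4·0 + 1/2·1/2 + 1/4·1 = 1/2.
Similarly for Rh via the mother's Rh distribution: P(Rh-) = 1/2.
Independent loci: 1/2 × 1/2 = 1/4.

1/4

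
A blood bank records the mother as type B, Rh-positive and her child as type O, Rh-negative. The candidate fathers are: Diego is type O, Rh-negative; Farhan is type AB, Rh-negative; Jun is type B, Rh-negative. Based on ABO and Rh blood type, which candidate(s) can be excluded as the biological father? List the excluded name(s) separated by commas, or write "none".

A candidate is excluded only if no genotype consistent with his phenotype could produce a type O, Rh-negative child with a type B, Rh-positive mother.
Farhan (type AB, Rh-): no genotype consistent with that phenotype can produce a type-O Rh- child with a type-B mother.

Farhan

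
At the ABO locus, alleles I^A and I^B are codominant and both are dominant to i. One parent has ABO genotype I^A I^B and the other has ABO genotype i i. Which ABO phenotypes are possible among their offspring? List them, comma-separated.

A, B

Gametes from I^A I^B × i i give offspring ABO genotypes I^A i, I^B i, i.e. phenotypes A, B.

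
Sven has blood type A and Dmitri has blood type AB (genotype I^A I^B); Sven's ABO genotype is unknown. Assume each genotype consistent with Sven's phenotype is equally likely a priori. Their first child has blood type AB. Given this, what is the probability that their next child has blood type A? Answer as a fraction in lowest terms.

Possible genotypes: Sven ∈ {I^A I^A, I^A i}; Dmitri ∈ {I^A I^B}.
Weight each parental genotype pair by prior × P(type-AB child):
  I^A I^A × I^A I^B: posterior weight 2/3; P(next child type A) = 1/2.
  I^A i × I^A I^B: posterior weight 1/3; P(next child type A) = 1/2.
Weighted sum = 1/2.

1/2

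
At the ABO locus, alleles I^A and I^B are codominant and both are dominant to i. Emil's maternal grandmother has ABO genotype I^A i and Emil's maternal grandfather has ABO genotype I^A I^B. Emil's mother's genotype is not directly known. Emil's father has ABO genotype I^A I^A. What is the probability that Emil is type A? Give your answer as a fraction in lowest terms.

3/4

Emil's mother's ABO genotype from I^A i × I^A I^B: 1/4 I^A I^A, 1/4 I^A I^B, 1/4 I^A i, 1/4 I^B i.
Crossing each possibility with the father I^A I^A and summing P(type A): 1/4·1 + 1/4·1/2 + 1/4·1 + 1/4·1/2 = 3/4.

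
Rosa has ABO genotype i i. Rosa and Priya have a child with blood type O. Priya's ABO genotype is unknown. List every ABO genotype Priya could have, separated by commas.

For each candidate genotype of Priya, check whether crossing it with i i can produce every observed child phenotype.
  I^A I^A → possible child types {A} ✗
  I^A I^B → possible child types {A, B} ✗
  I^A i → possible child types {O, A} ✓
  I^B I^B → possible child types {B} ✗
  I^B i → possible child types {O, B} ✓
  i i → possible child types {O} ✓

I^A i, I^B i, i i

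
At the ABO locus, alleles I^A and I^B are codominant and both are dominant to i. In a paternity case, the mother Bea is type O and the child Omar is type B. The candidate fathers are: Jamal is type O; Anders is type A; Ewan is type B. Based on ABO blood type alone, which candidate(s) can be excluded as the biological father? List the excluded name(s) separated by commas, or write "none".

Jamal, Anders

A candidate is excluded only if no genotype consistent with his phenotype could produce a type B child with a type O mother.
Jamal (type O): no genotype consistent with that phenotype can produce a type-B child with a type-O mother.
Anders (type A): no genotype consistent with that phenotype can produce a type-B child with a type-O mother.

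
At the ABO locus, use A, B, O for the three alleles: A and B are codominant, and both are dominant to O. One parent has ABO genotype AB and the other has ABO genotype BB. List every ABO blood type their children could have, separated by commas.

B, AB

Gametes from AB × BB give offspring ABO genotypes AB, BB, i.e. phenotypes B, AB.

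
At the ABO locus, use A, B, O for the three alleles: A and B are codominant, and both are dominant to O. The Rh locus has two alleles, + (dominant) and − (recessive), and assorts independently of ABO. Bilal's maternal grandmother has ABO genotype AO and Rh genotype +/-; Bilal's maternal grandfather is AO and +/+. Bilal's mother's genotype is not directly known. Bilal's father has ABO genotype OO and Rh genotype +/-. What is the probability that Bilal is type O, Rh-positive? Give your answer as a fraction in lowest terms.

7/16

Bilal's mother's ABO genotype from AO × AO: 1/4 AA, 1/2 AO, 1/4 OO.
Crossing each possibility with the father OO and summing P(type O): 1/4·0 + 1/2·1/2 + 1/4·1 = 1/2.
Similarly for Rh via the mother's Rh distribution: P(Rh+) = 7/8.
Independent loci: 1/2 × 7/8 = 7/16.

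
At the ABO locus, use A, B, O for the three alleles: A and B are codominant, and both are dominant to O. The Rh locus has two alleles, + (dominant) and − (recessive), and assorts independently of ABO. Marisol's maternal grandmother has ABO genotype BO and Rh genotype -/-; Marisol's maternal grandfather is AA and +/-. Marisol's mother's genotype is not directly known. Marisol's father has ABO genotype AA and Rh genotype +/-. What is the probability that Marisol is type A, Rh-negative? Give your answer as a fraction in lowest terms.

Marisol's mother's ABO genotype from BO × AA: 1/2 AB, 1/2 AO.
Crossing each possibility with the father AA and summing P(type A): 1/2·1/2 + 1/2·1 = 3/4.
Similarly for Rh via the mother's Rh distribution: P(Rh-) = 3/8.
Independent loci: 3/4 × 3/8 = 9/32.

9/32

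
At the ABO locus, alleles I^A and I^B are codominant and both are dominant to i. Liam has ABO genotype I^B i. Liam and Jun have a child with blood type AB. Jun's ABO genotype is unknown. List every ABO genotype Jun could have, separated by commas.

I^A I^A, I^A I^B, I^A i

For each candidate genotype of Jun, check whether crossing it with I^B i can produce every observed child phenotype.
  I^A I^A → possible child types {A, AB} ✓
  I^A I^B → possible child types {A, B, AB} ✓
  I^A i → possible child types {O, A, B, AB} ✓
  I^B I^B → possible child types {B} ✗
  I^B i → possible child types {O, B} ✗
  i i → possible child types {O, B} ✗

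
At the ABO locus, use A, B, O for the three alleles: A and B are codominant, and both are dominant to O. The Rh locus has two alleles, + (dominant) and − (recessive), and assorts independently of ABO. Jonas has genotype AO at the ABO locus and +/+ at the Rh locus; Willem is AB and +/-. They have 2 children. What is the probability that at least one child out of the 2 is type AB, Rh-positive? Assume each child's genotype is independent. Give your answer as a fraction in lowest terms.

ABO cross AO × AB → 1/2 A, 1/4 B, 1/4 AB.
Rh cross +/+ × +/- → 1 Rh+; so P(type AB, Rh-positive) = 1/4 × 1 = 1/4 per child.
P(none) = (3/4)^2 = 9/16; P(at least one) = 1 − 9/16 = 7/16.

7/16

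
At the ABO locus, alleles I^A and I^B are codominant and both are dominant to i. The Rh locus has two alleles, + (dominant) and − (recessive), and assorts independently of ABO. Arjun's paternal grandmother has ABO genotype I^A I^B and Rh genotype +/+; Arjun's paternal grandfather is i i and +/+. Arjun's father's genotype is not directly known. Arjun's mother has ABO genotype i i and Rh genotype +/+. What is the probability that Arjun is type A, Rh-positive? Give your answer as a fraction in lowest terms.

1/4

Arjun's father's ABO genotype from I^A I^B × i i: 1/2 I^A i, 1/2 I^B i.
Crossing each possibility with the mother i i and summing P(type A): 1/2·1/2 + 1/2·0 = 1/4.
Similarly for Rh via the father's Rh distribution: P(Rh+) = 1.
Independent loci: 1/4 × 1 = 1/4.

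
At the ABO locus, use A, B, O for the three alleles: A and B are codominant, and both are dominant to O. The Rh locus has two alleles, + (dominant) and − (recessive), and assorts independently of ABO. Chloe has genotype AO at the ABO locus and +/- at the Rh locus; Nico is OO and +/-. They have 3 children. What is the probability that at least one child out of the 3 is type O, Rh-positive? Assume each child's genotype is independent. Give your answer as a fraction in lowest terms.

387/512

ABO cross AO × OO → 1/2 O, 1/2 A.
Rh cross +/- × +/- → 3/4 Rh+, 1/4 Rh-; so P(type O, Rh-positive) = 1/2 × 3/4 = 3/8 per child.
P(none) = (5/8)^3 = 125/512; P(at least one) = 1 − 125/512 = 387/512.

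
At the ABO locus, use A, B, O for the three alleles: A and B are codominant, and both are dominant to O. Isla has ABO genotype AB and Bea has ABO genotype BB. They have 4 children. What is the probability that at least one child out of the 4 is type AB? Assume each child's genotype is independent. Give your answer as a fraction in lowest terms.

15/16

ABO cross AB × BB → 1/2 B, 1/2 AB.
So P(type AB) = 1/2 per child.
P(none) = (1/2)^4 = 1/16; P(at least one) = 1 − 1/16 = 15/16.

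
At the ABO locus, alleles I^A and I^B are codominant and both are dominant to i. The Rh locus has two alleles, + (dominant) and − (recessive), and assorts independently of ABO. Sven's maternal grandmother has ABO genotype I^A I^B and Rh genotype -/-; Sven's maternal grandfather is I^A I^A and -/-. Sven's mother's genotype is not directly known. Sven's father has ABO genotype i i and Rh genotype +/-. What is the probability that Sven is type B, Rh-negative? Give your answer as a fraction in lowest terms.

1/8

Sven's mother's ABO genotype from I^A I^B × I^A I^A: 1/2 I^A I^A, 1/2 I^A I^B.
Crossing each possibility with the father i i and summing P(type B): 1/2·0 + 1/2·1/2 = 1/4.
Similarly for Rh via the mother's Rh distribution: P(Rh-) = 1/2.
Independent loci: 1/4 × 1/2 = 1/8.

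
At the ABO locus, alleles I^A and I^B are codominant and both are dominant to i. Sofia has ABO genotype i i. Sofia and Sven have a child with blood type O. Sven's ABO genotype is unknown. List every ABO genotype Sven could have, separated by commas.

For each candidate genotype of Sven, check whether crossing it with i i can produce every observed child phenotype.
  I^A I^A → possible child types {A} ✗
  I^A I^B → possible child types {A, B} ✗
  I^A i → possible child types {O, A} ✓
  I^B I^B → possible child types {B} ✗
  I^B i → possible child types {O, B} ✓
  i i → possible child types {O} ✓

I^A i, I^B i, i i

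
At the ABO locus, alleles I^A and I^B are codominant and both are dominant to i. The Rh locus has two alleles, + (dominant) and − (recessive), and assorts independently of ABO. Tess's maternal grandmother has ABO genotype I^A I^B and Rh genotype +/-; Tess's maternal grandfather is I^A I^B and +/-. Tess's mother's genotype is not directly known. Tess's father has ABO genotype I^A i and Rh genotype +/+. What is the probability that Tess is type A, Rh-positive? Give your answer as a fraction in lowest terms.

Tess's mother's ABO genotype from I^A I^B × I^A I^B: 1/4 I^A I^A, 1/2 I^A I^B, 1/4 I^B I^B.
Crossing each possibility with the father I^A i and summing P(type A): 1/4·1 + 1/2·1/2 + 1/4·0 = 1/2.
Similarly for Rh via the mother's Rh distribution: P(Rh+) = 1.
Independent loci: 1/2 × 1 = 1/2.

1/2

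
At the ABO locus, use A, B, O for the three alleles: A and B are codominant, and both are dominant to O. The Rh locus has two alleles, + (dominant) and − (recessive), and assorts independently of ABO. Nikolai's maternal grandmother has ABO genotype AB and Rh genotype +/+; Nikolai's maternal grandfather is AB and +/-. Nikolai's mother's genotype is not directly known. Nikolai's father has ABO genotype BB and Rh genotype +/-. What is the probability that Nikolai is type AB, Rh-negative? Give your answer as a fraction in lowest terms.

1/16

Nikolai's mother's ABO genotype from AB × AB: 1/4 AA, 1/2 AB, 1/4 BB.
Crossing each possibility with the father BB and summing P(type AB): 1/4·1 + 1/2·1/2 + 1/4·0 = 1/2.
Similarly for Rh via the mother's Rh distribution: P(Rh-) = 1/8.
Independent loci: 1/2 × 1/8 = 1/16.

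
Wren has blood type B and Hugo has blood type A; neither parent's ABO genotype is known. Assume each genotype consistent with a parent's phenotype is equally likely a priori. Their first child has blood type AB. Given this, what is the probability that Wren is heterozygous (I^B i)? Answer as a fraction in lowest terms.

Possible genotypes: Wren ∈ {I^B I^B, I^B i}; Hugo ∈ {I^A I^A, I^A i}.
Weight each parental genotype pair by prior × P(type-AB child):
  I^B I^B × I^A I^A: posterior weight 4/9.
  I^B I^B × I^A i: posterior weight 2/9.
  I^B i × I^A I^A: posterior weight 2/9.
  I^B i × I^A i: posterior weight 1/9.
Sum the posterior weight over pairs where Wren is I^B i: 1/3.

1/3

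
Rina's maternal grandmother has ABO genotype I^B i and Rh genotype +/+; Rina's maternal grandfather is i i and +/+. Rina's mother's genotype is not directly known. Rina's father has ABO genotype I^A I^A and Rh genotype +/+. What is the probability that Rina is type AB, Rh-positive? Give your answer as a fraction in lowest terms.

1/4

Rina's mother's ABO genotype from I^B i × i i: 1/2 I^B i, 1/2 i i.
Crossing each possibility with the father I^A I^A and summing P(type AB): 1/2·1/2 + 1/2·0 = 1/4.
Similarly for Rh via the mother's Rh distribution: P(Rh+) = 1.
Independent loci: 1/4 × 1 = 1/4.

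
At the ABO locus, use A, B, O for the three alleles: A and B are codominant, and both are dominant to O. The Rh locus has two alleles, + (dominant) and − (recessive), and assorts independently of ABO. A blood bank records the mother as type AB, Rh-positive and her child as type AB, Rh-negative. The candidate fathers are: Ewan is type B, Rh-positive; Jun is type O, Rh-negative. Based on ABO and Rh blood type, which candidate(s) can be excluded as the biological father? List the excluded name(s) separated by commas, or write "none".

A candidate is excluded only if no genotype consistent with his phenotype could produce a type AB, Rh-negative child with a type AB, Rh-positive mother.
Jun (type O, Rh-): no genotype consistent with that phenotype can produce a type-AB Rh- child with a type-AB mother.

Jun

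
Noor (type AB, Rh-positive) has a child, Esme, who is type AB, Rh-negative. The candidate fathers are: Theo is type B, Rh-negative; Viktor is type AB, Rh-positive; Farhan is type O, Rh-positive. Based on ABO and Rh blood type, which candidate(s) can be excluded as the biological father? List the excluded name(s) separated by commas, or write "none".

Farhan

A candidate is excluded only if no genotype consistent with his phenotype could produce a type AB, Rh-negative child with a type AB, Rh-positive mother.
Farhan (type O, Rh+): no genotype consistent with that phenotype can produce a type-AB Rh- child with a type-AB mother.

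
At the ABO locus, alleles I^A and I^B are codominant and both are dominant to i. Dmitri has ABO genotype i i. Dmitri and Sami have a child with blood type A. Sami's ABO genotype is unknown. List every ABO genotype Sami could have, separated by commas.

I^A I^A, I^A I^B, I^A i

For each candidate genotype of Sami, check whether crossing it with i i can produce every observed child phenotype.
  I^A I^A → possible child types {A} ✓
  I^A I^B → possible child types {A, B} ✓
  I^A i → possible child types {O, A} ✓
  I^B I^B → possible child types {B} ✗
  I^B i → possible child types {O, B} ✗
  i i → possible child types {O} ✗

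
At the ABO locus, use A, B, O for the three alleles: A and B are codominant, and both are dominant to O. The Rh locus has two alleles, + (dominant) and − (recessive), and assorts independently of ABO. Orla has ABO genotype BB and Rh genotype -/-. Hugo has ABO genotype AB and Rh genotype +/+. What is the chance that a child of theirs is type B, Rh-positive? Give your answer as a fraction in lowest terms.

ABO cross BB × AB → offspring phenotypes: 1/2 B, 1/2 AB.
Rh cross -/- × +/+ → 1 Rh+.
Independent loci: P(type B, Rh-positive) = 1/2 × 1 = 1/2.

1/2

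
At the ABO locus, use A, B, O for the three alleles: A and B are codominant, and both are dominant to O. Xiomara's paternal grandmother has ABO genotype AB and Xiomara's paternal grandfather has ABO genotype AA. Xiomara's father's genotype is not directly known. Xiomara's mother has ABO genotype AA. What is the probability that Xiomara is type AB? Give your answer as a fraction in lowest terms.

1/4

Xiomara's father's ABO genotype from AB × AA: 1/2 AA, 1/2 AB.
Crossing each possibility with the mother AA and summing P(type AB): 1/2·0 + 1/2·1/2 = 1/4.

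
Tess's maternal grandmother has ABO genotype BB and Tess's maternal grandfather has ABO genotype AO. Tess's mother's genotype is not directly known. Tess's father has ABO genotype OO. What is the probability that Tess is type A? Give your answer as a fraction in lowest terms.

1/4

Tess's mother's ABO genotype from BB × AO: 1/2 AB, 1/2 BO.
Crossing each possibility with the father OO and summing P(type A): 1/2·1/2 + 1/2·0 = 1/4.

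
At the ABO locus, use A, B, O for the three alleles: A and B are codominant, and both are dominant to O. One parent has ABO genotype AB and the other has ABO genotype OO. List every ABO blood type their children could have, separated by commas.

Gametes from AB × OO give offspring ABO genotypes AO, BO, i.e. phenotypes A, B.

A, B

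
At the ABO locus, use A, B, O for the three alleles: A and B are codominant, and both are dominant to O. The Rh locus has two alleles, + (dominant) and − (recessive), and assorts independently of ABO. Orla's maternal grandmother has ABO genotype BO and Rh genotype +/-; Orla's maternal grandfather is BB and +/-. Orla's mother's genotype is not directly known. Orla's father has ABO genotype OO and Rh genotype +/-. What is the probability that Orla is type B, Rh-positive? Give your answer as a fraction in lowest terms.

9/16

Orla's mother's ABO genotype from BO × BB: 1/2 BB, 1/2 BO.
Crossing each possibility with the father OO and summing P(type B): 1/2·1 + 1/2·1/2 = 3/4.
Similarly for Rh via the mother's Rh distribution: P(Rh+) = 3/4.
Independent loci: 3/4 × 3/4 = 9/16.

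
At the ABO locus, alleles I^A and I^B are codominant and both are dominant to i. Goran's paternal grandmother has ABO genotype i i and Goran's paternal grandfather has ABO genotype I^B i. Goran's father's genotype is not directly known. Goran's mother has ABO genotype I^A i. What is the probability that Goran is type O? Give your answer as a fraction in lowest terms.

Goran's father's ABO genotype from i i × I^B i: 1/2 I^B i, 1/2 i i.
Crossing each possibility with the mother I^A i and summing P(type O): 1/2·1/4 + 1/2·1/2 = 3/8.

3/8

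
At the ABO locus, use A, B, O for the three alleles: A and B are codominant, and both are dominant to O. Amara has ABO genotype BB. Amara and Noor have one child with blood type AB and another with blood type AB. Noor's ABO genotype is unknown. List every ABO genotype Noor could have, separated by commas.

AA, AB, AO

For each candidate genotype of Noor, check whether crossing it with BB can produce every observed child phenotype.
  AA → possible child types {AB} ✓
  AB → possible child types {B, AB} ✓
  AO → possible child types {B, AB} ✓
  BB → possible child types {B} ✗
  BO → possible child types {B} ✗
  OO → possible child types {B} ✗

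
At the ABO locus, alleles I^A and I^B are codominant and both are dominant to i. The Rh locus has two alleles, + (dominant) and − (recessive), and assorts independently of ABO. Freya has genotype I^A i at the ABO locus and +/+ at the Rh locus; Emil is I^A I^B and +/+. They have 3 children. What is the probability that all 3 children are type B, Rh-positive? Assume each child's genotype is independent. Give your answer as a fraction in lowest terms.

1/64

ABO cross I^A i × I^A I^B → 1/2 A, 1/4 B, 1/4 AB.
Rh cross +/+ × +/+ → 1 Rh+; so P(type B, Rh-positive) = 1/4 × 1 = 1/4 per child.
All 3 independent: (1/4)^3 = 1/64.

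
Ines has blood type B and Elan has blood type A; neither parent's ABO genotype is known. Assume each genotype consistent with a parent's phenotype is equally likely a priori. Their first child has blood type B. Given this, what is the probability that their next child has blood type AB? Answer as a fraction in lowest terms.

5/12

Possible genotypes: Ines ∈ {BB, BO}; Elan ∈ {AA, AO}.
Weight each parental genotype pair by prior × P(type-B child):
  BB × AO: posterior weight 2/3; P(next child type AB) = 1/2.
  BO × AO: posterior weight 1/3; P(next child type AB) = 1/4.
Weighted sum = 5/12.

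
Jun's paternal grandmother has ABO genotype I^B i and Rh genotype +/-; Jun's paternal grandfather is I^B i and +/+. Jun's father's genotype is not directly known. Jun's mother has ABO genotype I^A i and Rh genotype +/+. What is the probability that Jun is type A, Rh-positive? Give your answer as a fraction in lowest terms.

Jun's father's ABO genotype from I^B i × I^B i: 1/4 I^B I^B, 1/2 I^B i, 1/4 i i.
Crossing each possibility with the mother I^A i and summing P(type A): 1/4·0 + 1/2·1/4 + 1/4·1/2 = 1/4.
Similarly for Rh via the father's Rh distribution: P(Rh+) = 1.
Independent loci: 1/4 × 1 = 1/4.

1/4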